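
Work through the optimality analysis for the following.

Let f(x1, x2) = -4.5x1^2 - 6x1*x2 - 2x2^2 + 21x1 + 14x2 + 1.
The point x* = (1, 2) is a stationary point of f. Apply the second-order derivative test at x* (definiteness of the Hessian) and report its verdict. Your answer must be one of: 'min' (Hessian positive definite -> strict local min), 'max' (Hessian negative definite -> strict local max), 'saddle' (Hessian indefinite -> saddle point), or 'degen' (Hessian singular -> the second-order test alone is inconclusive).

Compute the Hessian H = grad^2 f:
  H = [[-9, -6], [-6, -4]]
Verify stationarity: grad f(x*) = H x* + g = (0, 0).
Eigenvalues of H: -13, 0.
H has a zero eigenvalue (singular; negative semidefinite but not definite), so H is neither positive definite, negative definite, nor indefinite. The second-order test alone is inconclusive -> degen.
(Indeed, f is constant along the null direction of H through x*, so x* is not a strict local extremum.)

degen


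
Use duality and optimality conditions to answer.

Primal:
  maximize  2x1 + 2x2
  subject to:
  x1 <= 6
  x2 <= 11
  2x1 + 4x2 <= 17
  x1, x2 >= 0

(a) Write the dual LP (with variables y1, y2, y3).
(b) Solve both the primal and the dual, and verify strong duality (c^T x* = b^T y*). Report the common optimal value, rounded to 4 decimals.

The standard primal-dual pair for 'max c^T x s.t. A x <= b, x >= 0' is:
  Dual:  min b^T y  s.t.  A^T y >= c,  y >= 0.

So the dual LP is:
  minimize  6y1 + 11y2 + 17y3
  subject to:
    y1 + 2y3 >= 2
    y2 + 4y3 >= 2
    y1, y2, y3 >= 0

Solving the primal: x* = (6, 1.25).
  primal value c^T x* = 14.5.
Solving the dual: y* = (1, 0, 0.5).
  dual value b^T y* = 14.5.
Strong duality: c^T x* = b^T y*. Confirmed.

14.5


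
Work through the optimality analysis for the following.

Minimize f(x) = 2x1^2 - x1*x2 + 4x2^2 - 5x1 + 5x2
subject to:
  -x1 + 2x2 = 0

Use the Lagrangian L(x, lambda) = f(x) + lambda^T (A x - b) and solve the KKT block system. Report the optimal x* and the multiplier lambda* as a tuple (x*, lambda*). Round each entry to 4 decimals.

Form the Lagrangian:
  L(x, lambda) = (1/2) x^T Q x + c^T x + lambda^T (A x - b)
Stationarity (grad_x L = 0): Q x + c + A^T lambda = 0.
Primal feasibility: A x = b.

This gives the KKT block system:
  [ Q   A^T ] [ x     ]   [-c ]
  [ A    0  ] [ lambda ] = [ b ]

Solving the linear system:
  x*      = (0.5, 0.25)
  lambda* = (-3.25)
  f(x*)   = -0.625

x* = (0.5, 0.25), lambda* = (-3.25)


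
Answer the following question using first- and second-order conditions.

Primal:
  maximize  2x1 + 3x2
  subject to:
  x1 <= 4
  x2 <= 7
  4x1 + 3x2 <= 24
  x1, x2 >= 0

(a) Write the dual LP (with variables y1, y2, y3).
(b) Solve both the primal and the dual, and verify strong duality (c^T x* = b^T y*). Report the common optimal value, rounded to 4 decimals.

The standard primal-dual pair for 'max c^T x s.t. A x <= b, x >= 0' is:
  Dual:  min b^T y  s.t.  A^T y >= c,  y >= 0.

So the dual LP is:
  minimize  4y1 + 7y2 + 24y3
  subject to:
    y1 + 4y3 >= 2
    y2 + 3y3 >= 3
    y1, y2, y3 >= 0

Solving the primal: x* = (0.75, 7).
  primal value c^T x* = 22.5.
Solving the dual: y* = (0, 1.5, 0.5).
  dual value b^T y* = 22.5.
Strong duality: c^T x* = b^T y*. Confirmed.

22.5


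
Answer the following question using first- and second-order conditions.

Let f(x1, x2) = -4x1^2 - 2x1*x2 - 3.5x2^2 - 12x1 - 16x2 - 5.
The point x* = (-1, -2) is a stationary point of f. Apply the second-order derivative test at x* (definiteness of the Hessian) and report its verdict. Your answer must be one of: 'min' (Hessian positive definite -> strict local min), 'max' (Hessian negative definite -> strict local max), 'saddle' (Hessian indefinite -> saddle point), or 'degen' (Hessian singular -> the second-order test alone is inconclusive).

Compute the Hessian H = grad^2 f:
  H = [[-8, -2], [-2, -7]]
Verify stationarity: grad f(x*) = H x* + g = (0, 0).
Eigenvalues of H: -9.5616, -5.4384.
Both eigenvalues < 0, so H is negative definite -> x* is a strict local max.

max


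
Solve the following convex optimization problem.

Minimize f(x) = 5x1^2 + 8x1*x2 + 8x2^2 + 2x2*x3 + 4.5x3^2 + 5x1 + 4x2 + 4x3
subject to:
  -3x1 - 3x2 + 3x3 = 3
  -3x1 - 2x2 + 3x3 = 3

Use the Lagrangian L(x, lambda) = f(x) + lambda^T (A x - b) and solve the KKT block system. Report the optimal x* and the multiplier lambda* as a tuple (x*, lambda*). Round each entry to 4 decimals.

Form the Lagrangian:
  L(x, lambda) = (1/2) x^T Q x + c^T x + lambda^T (A x - b)
Stationarity (grad_x L = 0): Q x + c + A^T lambda = 0.
Primal feasibility: A x = b.

This gives the KKT block system:
  [ Q   A^T ] [ x     ]   [-c ]
  [ A    0  ] [ lambda ] = [ b ]

Solving the linear system:
  x*      = (-0.9474, 0, 0.0526)
  lambda* = (-0.4912, -1)
  f(x*)   = -0.0263

x* = (-0.9474, 0, 0.0526), lambda* = (-0.4912, -1)


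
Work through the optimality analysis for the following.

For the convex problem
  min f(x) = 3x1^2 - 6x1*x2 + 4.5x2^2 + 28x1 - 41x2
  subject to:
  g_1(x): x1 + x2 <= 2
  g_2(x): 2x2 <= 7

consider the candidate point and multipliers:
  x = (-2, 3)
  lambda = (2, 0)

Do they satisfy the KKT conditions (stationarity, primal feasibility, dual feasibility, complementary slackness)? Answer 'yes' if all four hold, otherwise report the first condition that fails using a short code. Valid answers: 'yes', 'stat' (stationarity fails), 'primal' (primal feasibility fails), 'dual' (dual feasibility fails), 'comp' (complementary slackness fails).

Gradient of f: grad f(x) = Q x + c = (-2, -2)
Constraint values g_i(x) = a_i^T x - b_i:
  g_1((-2, 3)) = -1
  g_2((-2, 3)) = -1
Stationarity residual: grad f(x) + sum_i lambda_i a_i = (0, 0)
  -> stationarity OK
Primal feasibility (all g_i <= 0): OK
Dual feasibility (all lambda_i >= 0): OK
Complementary slackness (lambda_i * g_i(x) = 0 for all i): FAILS

Verdict: the first failing condition is complementary_slackness -> comp.

comp


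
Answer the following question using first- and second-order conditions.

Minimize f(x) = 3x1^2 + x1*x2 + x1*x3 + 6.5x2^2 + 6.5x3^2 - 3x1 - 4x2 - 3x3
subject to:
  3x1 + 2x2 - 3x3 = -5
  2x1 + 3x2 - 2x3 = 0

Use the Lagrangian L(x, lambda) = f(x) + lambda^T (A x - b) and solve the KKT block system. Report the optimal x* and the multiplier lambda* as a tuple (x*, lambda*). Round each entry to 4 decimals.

Form the Lagrangian:
  L(x, lambda) = (1/2) x^T Q x + c^T x + lambda^T (A x - b)
Stationarity (grad_x L = 0): Q x + c + A^T lambda = 0.
Primal feasibility: A x = b.

This gives the KKT block system:
  [ Q   A^T ] [ x     ]   [-c ]
  [ A    0  ] [ lambda ] = [ b ]

Solving the linear system:
  x*      = (-1.8095, 2, 1.1905)
  lambda* = (14.4762, -16.381)
  f(x*)   = 33.119

x* = (-1.8095, 2, 1.1905), lambda* = (14.4762, -16.381)


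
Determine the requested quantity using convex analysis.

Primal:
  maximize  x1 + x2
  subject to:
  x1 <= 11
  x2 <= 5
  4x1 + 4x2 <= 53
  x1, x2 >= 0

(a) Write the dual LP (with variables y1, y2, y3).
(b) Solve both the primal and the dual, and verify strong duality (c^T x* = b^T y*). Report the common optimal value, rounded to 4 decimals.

The standard primal-dual pair for 'max c^T x s.t. A x <= b, x >= 0' is:
  Dual:  min b^T y  s.t.  A^T y >= c,  y >= 0.

So the dual LP is:
  minimize  11y1 + 5y2 + 53y3
  subject to:
    y1 + 4y3 >= 1
    y2 + 4y3 >= 1
    y1, y2, y3 >= 0

Solving the primal: x* = (8.25, 5).
  primal value c^T x* = 13.25.
Solving the dual: y* = (0, 0, 0.25).
  dual value b^T y* = 13.25.
Strong duality: c^T x* = b^T y*. Confirmed.

13.25


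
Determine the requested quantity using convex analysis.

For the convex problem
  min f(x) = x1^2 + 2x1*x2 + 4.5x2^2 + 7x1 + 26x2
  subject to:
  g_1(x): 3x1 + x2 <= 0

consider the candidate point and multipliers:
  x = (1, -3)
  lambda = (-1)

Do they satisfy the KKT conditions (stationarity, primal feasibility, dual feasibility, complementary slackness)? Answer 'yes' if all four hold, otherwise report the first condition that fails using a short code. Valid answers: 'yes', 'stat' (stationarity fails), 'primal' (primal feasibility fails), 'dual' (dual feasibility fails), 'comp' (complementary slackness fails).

Gradient of f: grad f(x) = Q x + c = (3, 1)
Constraint values g_i(x) = a_i^T x - b_i:
  g_1((1, -3)) = 0
Stationarity residual: grad f(x) + sum_i lambda_i a_i = (0, 0)
  -> stationarity OK
Primal feasibility (all g_i <= 0): OK
Dual feasibility (all lambda_i >= 0): FAILS
Complementary slackness (lambda_i * g_i(x) = 0 for all i): OK

Verdict: the first failing condition is dual_feasibility -> dual.

dual


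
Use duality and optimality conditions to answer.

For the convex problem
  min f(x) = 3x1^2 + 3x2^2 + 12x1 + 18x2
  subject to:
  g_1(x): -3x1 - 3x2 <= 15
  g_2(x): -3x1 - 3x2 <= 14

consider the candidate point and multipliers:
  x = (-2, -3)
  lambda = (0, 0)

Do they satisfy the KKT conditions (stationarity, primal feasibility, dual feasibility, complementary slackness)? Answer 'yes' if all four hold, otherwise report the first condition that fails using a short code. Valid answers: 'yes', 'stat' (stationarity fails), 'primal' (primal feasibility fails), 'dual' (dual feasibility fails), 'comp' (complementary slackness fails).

Gradient of f: grad f(x) = Q x + c = (0, 0)
Constraint values g_i(x) = a_i^T x - b_i:
  g_1((-2, -3)) = 0
  g_2((-2, -3)) = 1
Stationarity residual: grad f(x) + sum_i lambda_i a_i = (0, 0)
  -> stationarity OK
Primal feasibility (all g_i <= 0): FAILS
Dual feasibility (all lambda_i >= 0): OK
Complementary slackness (lambda_i * g_i(x) = 0 for all i): OK

Verdict: the first failing condition is primal_feasibility -> primal.

primal


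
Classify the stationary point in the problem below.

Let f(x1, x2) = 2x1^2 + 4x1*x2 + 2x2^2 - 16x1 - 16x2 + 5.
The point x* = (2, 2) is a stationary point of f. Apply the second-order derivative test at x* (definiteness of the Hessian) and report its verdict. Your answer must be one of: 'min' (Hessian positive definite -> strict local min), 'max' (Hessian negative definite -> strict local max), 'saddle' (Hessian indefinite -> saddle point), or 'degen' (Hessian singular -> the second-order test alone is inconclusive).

Compute the Hessian H = grad^2 f:
  H = [[4, 4], [4, 4]]
Verify stationarity: grad f(x*) = H x* + g = (0, 0).
Eigenvalues of H: 0, 8.
H has a zero eigenvalue (singular; positive semidefinite but not definite), so H is neither positive definite, negative definite, nor indefinite. The second-order test alone is inconclusive -> degen.
(Indeed, f is constant along the null direction of H through x*, so x* is not a strict local extremum.)

degen


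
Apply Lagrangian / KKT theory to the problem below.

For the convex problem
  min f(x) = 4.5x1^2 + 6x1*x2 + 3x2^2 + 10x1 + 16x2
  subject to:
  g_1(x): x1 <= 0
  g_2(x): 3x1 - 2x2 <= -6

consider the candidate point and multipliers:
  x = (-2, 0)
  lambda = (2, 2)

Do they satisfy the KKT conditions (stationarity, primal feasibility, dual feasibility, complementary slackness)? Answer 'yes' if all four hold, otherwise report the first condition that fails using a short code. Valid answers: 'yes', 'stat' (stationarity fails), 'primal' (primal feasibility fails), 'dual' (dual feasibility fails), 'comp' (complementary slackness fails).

Gradient of f: grad f(x) = Q x + c = (-8, 4)
Constraint values g_i(x) = a_i^T x - b_i:
  g_1((-2, 0)) = -2
  g_2((-2, 0)) = 0
Stationarity residual: grad f(x) + sum_i lambda_i a_i = (0, 0)
  -> stationarity OK
Primal feasibility (all g_i <= 0): OK
Dual feasibility (all lambda_i >= 0): OK
Complementary slackness (lambda_i * g_i(x) = 0 for all i): FAILS

Verdict: the first failing condition is complementary_slackness -> comp.

comp


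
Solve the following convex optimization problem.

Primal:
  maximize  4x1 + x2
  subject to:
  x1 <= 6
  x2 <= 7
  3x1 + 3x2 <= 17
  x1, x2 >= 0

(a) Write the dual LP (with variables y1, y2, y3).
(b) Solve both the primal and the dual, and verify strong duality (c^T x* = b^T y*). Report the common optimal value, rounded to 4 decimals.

The standard primal-dual pair for 'max c^T x s.t. A x <= b, x >= 0' is:
  Dual:  min b^T y  s.t.  A^T y >= c,  y >= 0.

So the dual LP is:
  minimize  6y1 + 7y2 + 17y3
  subject to:
    y1 + 3y3 >= 4
    y2 + 3y3 >= 1
    y1, y2, y3 >= 0

Solving the primal: x* = (5.6667, 0).
  primal value c^T x* = 22.6667.
Solving the dual: y* = (0, 0, 1.3333).
  dual value b^T y* = 22.6667.
Strong duality: c^T x* = b^T y*. Confirmed.

22.6667


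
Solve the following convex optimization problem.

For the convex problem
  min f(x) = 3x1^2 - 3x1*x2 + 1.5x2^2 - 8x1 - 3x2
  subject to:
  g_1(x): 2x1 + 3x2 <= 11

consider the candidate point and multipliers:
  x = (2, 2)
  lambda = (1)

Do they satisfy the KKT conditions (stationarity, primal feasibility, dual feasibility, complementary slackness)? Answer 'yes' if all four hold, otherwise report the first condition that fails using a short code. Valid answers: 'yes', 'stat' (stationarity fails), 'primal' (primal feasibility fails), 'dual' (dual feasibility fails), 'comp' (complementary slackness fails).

Gradient of f: grad f(x) = Q x + c = (-2, -3)
Constraint values g_i(x) = a_i^T x - b_i:
  g_1((2, 2)) = -1
Stationarity residual: grad f(x) + sum_i lambda_i a_i = (0, 0)
  -> stationarity OK
Primal feasibility (all g_i <= 0): OK
Dual feasibility (all lambda_i >= 0): OK
Complementary slackness (lambda_i * g_i(x) = 0 for all i): FAILS

Verdict: the first failing condition is complementary_slackness -> comp.

comp


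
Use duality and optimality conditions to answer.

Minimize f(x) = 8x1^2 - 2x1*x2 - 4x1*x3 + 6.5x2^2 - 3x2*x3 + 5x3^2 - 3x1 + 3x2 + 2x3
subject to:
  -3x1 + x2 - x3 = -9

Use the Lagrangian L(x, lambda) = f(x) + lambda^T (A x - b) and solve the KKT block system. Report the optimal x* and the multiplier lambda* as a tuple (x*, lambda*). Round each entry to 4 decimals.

Form the Lagrangian:
  L(x, lambda) = (1/2) x^T Q x + c^T x + lambda^T (A x - b)
Stationarity (grad_x L = 0): Q x + c + A^T lambda = 0.
Primal feasibility: A x = b.

This gives the KKT block system:
  [ Q   A^T ] [ x     ]   [-c ]
  [ A    0  ] [ lambda ] = [ b ]

Solving the linear system:
  x*      = (2.3761, -0.2262, 1.6455)
  lambda* = (9.6293)
  f(x*)   = 41.0739

x* = (2.3761, -0.2262, 1.6455), lambda* = (9.6293)


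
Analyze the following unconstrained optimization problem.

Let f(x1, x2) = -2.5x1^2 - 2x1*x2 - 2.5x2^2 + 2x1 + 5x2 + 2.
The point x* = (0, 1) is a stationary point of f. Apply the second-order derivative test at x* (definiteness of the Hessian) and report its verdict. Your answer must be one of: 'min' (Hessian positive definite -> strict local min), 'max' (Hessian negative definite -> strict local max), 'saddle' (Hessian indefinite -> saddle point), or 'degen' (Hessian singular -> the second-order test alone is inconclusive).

Compute the Hessian H = grad^2 f:
  H = [[-5, -2], [-2, -5]]
Verify stationarity: grad f(x*) = H x* + g = (0, 0).
Eigenvalues of H: -7, -3.
Both eigenvalues < 0, so H is negative definite -> x* is a strict local max.

max


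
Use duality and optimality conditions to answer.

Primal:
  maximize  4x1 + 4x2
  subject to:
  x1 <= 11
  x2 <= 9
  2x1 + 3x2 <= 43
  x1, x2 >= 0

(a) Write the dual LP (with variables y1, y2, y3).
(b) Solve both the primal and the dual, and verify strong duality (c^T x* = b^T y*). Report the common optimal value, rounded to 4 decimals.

The standard primal-dual pair for 'max c^T x s.t. A x <= b, x >= 0' is:
  Dual:  min b^T y  s.t.  A^T y >= c,  y >= 0.

So the dual LP is:
  minimize  11y1 + 9y2 + 43y3
  subject to:
    y1 + 2y3 >= 4
    y2 + 3y3 >= 4
    y1, y2, y3 >= 0

Solving the primal: x* = (11, 7).
  primal value c^T x* = 72.
Solving the dual: y* = (1.3333, 0, 1.3333).
  dual value b^T y* = 72.
Strong duality: c^T x* = b^T y*. Confirmed.

72


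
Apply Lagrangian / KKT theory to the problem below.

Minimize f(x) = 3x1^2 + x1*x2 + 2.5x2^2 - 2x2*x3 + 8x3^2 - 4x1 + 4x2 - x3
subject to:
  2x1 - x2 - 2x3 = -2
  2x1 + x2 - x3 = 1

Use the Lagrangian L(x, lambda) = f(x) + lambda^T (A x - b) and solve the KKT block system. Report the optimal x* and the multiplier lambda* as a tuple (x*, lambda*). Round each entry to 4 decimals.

Form the Lagrangian:
  L(x, lambda) = (1/2) x^T Q x + c^T x + lambda^T (A x - b)
Stationarity (grad_x L = 0): Q x + c + A^T lambda = 0.
Primal feasibility: A x = b.

This gives the KKT block system:
  [ Q   A^T ] [ x     ]   [-c ]
  [ A    0  ] [ lambda ] = [ b ]

Solving the linear system:
  x*      = (0.1829, 1.2114, 0.5771)
  lambda* = (4.9657, -4.12)
  f(x*)   = 8.7943

x* = (0.1829, 1.2114, 0.5771), lambda* = (4.9657, -4.12)


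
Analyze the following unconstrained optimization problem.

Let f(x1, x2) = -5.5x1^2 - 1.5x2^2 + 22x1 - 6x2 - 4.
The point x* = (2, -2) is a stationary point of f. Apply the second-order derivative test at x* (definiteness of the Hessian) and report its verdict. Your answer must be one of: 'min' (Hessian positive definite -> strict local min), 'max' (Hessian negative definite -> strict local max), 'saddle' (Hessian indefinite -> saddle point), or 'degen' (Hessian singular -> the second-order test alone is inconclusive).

Compute the Hessian H = grad^2 f:
  H = [[-11, 0], [0, -3]]
Verify stationarity: grad f(x*) = H x* + g = (0, 0).
Eigenvalues of H: -11, -3.
Both eigenvalues < 0, so H is negative definite -> x* is a strict local max.

max


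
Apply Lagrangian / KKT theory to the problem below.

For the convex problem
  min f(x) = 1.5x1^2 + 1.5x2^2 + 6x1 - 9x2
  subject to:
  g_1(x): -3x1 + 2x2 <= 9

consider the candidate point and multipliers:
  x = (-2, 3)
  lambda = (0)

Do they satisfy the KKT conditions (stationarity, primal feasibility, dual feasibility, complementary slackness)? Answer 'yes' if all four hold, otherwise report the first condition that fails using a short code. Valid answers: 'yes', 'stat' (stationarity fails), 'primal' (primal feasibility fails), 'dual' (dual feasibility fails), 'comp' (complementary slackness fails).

Gradient of f: grad f(x) = Q x + c = (0, 0)
Constraint values g_i(x) = a_i^T x - b_i:
  g_1((-2, 3)) = 3
Stationarity residual: grad f(x) + sum_i lambda_i a_i = (0, 0)
  -> stationarity OK
Primal feasibility (all g_i <= 0): FAILS
Dual feasibility (all lambda_i >= 0): OK
Complementary slackness (lambda_i * g_i(x) = 0 for all i): OK

Verdict: the first failing condition is primal_feasibility -> primal.

primal


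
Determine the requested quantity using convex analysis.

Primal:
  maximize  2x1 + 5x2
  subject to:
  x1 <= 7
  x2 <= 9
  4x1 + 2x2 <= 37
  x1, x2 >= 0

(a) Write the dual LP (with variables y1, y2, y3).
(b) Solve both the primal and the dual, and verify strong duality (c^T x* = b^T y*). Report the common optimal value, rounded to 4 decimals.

The standard primal-dual pair for 'max c^T x s.t. A x <= b, x >= 0' is:
  Dual:  min b^T y  s.t.  A^T y >= c,  y >= 0.

So the dual LP is:
  minimize  7y1 + 9y2 + 37y3
  subject to:
    y1 + 4y3 >= 2
    y2 + 2y3 >= 5
    y1, y2, y3 >= 0

Solving the primal: x* = (4.75, 9).
  primal value c^T x* = 54.5.
Solving the dual: y* = (0, 4, 0.5).
  dual value b^T y* = 54.5.
Strong duality: c^T x* = b^T y*. Confirmed.

54.5


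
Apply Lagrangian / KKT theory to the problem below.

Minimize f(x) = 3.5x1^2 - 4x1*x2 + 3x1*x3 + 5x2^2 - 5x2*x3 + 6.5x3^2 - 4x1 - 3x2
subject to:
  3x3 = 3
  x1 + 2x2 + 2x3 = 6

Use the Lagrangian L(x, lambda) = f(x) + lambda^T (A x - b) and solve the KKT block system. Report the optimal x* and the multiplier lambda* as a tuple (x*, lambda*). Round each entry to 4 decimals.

Form the Lagrangian:
  L(x, lambda) = (1/2) x^T Q x + c^T x + lambda^T (A x - b)
Stationarity (grad_x L = 0): Q x + c + A^T lambda = 0.
Primal feasibility: A x = b.

This gives the KKT block system:
  [ Q   A^T ] [ x     ]   [-c ]
  [ A    0  ] [ lambda ] = [ b ]

Solving the linear system:
  x*      = (1.1111, 1.4444, 1)
  lambda* = (-2.3704, -1)
  f(x*)   = 2.1667

x* = (1.1111, 1.4444, 1), lambda* = (-2.3704, -1)


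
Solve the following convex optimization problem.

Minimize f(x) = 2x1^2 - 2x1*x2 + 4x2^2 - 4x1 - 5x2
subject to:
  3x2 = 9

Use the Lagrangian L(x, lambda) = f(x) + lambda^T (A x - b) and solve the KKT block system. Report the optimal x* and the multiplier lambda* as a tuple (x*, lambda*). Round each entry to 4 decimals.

Form the Lagrangian:
  L(x, lambda) = (1/2) x^T Q x + c^T x + lambda^T (A x - b)
Stationarity (grad_x L = 0): Q x + c + A^T lambda = 0.
Primal feasibility: A x = b.

This gives the KKT block system:
  [ Q   A^T ] [ x     ]   [-c ]
  [ A    0  ] [ lambda ] = [ b ]

Solving the linear system:
  x*      = (2.5, 3)
  lambda* = (-4.6667)
  f(x*)   = 8.5

x* = (2.5, 3), lambda* = (-4.6667)


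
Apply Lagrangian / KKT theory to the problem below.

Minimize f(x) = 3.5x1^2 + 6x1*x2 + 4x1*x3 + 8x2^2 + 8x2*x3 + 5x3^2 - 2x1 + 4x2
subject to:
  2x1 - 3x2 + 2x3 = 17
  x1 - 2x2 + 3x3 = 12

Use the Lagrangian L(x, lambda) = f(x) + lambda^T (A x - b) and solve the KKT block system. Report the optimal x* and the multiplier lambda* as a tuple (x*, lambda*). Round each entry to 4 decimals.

Form the Lagrangian:
  L(x, lambda) = (1/2) x^T Q x + c^T x + lambda^T (A x - b)
Stationarity (grad_x L = 0): Q x + c + A^T lambda = 0.
Primal feasibility: A x = b.

This gives the KKT block system:
  [ Q   A^T ] [ x     ]   [-c ]
  [ A    0  ] [ lambda ] = [ b ]

Solving the linear system:
  x*      = (3.3121, -2.7503, 1.0624)
  lambda* = (-6.2318, 3.5312)
  f(x*)   = 22.9707

x* = (3.3121, -2.7503, 1.0624), lambda* = (-6.2318, 3.5312)


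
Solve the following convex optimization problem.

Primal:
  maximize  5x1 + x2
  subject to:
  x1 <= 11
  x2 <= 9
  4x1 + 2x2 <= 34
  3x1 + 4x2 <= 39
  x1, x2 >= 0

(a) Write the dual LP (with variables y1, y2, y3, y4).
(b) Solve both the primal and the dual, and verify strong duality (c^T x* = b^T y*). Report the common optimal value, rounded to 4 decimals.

The standard primal-dual pair for 'max c^T x s.t. A x <= b, x >= 0' is:
  Dual:  min b^T y  s.t.  A^T y >= c,  y >= 0.

So the dual LP is:
  minimize  11y1 + 9y2 + 34y3 + 39y4
  subject to:
    y1 + 4y3 + 3y4 >= 5
    y2 + 2y3 + 4y4 >= 1
    y1, y2, y3, y4 >= 0

Solving the primal: x* = (8.5, 0).
  primal value c^T x* = 42.5.
Solving the dual: y* = (0, 0, 1.25, 0).
  dual value b^T y* = 42.5.
Strong duality: c^T x* = b^T y*. Confirmed.

42.5


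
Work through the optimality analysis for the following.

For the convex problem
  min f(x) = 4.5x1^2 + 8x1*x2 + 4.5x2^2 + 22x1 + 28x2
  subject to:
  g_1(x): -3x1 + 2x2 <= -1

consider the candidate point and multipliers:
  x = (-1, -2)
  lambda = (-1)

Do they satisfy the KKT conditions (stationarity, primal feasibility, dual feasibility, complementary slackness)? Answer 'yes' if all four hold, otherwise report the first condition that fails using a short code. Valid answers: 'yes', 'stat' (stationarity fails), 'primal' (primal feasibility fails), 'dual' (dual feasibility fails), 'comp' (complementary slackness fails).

Gradient of f: grad f(x) = Q x + c = (-3, 2)
Constraint values g_i(x) = a_i^T x - b_i:
  g_1((-1, -2)) = 0
Stationarity residual: grad f(x) + sum_i lambda_i a_i = (0, 0)
  -> stationarity OK
Primal feasibility (all g_i <= 0): OK
Dual feasibility (all lambda_i >= 0): FAILS
Complementary slackness (lambda_i * g_i(x) = 0 for all i): OK

Verdict: the first failing condition is dual_feasibility -> dual.

dual


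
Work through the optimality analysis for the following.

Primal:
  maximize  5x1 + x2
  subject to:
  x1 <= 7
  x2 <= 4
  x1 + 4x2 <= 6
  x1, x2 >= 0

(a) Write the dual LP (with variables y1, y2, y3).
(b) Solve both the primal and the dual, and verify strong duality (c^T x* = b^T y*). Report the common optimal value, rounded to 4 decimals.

The standard primal-dual pair for 'max c^T x s.t. A x <= b, x >= 0' is:
  Dual:  min b^T y  s.t.  A^T y >= c,  y >= 0.

So the dual LP is:
  minimize  7y1 + 4y2 + 6y3
  subject to:
    y1 + y3 >= 5
    y2 + 4y3 >= 1
    y1, y2, y3 >= 0

Solving the primal: x* = (6, 0).
  primal value c^T x* = 30.
Solving the dual: y* = (0, 0, 5).
  dual value b^T y* = 30.
Strong duality: c^T x* = b^T y*. Confirmed.

30


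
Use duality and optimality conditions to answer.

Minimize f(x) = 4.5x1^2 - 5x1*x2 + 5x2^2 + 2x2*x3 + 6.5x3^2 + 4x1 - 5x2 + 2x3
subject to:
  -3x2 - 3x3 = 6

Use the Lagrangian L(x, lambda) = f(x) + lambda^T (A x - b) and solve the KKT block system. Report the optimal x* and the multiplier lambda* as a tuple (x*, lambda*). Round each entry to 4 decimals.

Form the Lagrangian:
  L(x, lambda) = (1/2) x^T Q x + c^T x + lambda^T (A x - b)
Stationarity (grad_x L = 0): Q x + c + A^T lambda = 0.
Primal feasibility: A x = b.

This gives the KKT block system:
  [ Q   A^T ] [ x     ]   [-c ]
  [ A    0  ] [ lambda ] = [ b ]

Solving the linear system:
  x*      = (-1.0342, -1.0616, -0.9384)
  lambda* = (-4.1073)
  f(x*)   = 11.9692

x* = (-1.0342, -1.0616, -0.9384), lambda* = (-4.1073)


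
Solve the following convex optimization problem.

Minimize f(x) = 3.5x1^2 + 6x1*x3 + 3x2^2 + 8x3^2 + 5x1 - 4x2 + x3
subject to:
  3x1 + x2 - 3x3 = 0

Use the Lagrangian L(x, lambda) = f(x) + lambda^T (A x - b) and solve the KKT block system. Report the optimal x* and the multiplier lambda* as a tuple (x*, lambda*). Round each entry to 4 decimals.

Form the Lagrangian:
  L(x, lambda) = (1/2) x^T Q x + c^T x + lambda^T (A x - b)
Stationarity (grad_x L = 0): Q x + c + A^T lambda = 0.
Primal feasibility: A x = b.

This gives the KKT block system:
  [ Q   A^T ] [ x     ]   [-c ]
  [ A    0  ] [ lambda ] = [ b ]

Solving the linear system:
  x*      = (-0.3367, 0.7889, -0.0738)
  lambda* = (-0.7335)
  f(x*)   = -2.4565

x* = (-0.3367, 0.7889, -0.0738), lambda* = (-0.7335)


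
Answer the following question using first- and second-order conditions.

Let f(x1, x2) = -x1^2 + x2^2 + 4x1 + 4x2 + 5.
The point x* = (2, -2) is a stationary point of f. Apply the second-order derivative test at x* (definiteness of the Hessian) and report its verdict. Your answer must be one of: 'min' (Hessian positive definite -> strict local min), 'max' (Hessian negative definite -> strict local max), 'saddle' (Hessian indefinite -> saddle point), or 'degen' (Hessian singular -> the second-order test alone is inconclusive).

Compute the Hessian H = grad^2 f:
  H = [[-2, 0], [0, 2]]
Verify stationarity: grad f(x*) = H x* + g = (0, 0).
Eigenvalues of H: -2, 2.
Eigenvalues have mixed signs, so H is indefinite -> x* is a saddle point.

saddle


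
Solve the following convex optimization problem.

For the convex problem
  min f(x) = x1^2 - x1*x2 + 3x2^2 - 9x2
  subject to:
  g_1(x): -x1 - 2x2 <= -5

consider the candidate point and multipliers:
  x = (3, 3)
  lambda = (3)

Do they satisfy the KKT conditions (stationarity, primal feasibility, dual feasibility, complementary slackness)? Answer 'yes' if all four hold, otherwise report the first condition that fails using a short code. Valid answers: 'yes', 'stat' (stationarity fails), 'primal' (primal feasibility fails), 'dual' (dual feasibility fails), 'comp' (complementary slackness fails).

Gradient of f: grad f(x) = Q x + c = (3, 6)
Constraint values g_i(x) = a_i^T x - b_i:
  g_1((3, 3)) = -4
Stationarity residual: grad f(x) + sum_i lambda_i a_i = (0, 0)
  -> stationarity OK
Primal feasibility (all g_i <= 0): OK
Dual feasibility (all lambda_i >= 0): OK
Complementary slackness (lambda_i * g_i(x) = 0 for all i): FAILS

Verdict: the first failing condition is complementary_slackness -> comp.

comp


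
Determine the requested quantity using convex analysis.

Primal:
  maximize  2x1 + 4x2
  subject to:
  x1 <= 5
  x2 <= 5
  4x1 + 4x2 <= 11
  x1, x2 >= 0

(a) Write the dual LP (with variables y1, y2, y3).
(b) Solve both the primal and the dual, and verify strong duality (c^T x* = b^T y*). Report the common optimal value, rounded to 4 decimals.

The standard primal-dual pair for 'max c^T x s.t. A x <= b, x >= 0' is:
  Dual:  min b^T y  s.t.  A^T y >= c,  y >= 0.

So the dual LP is:
  minimize  5y1 + 5y2 + 11y3
  subject to:
    y1 + 4y3 >= 2
    y2 + 4y3 >= 4
    y1, y2, y3 >= 0

Solving the primal: x* = (0, 2.75).
  primal value c^T x* = 11.
Solving the dual: y* = (0, 0, 1).
  dual value b^T y* = 11.
Strong duality: c^T x* = b^T y*. Confirmed.

11


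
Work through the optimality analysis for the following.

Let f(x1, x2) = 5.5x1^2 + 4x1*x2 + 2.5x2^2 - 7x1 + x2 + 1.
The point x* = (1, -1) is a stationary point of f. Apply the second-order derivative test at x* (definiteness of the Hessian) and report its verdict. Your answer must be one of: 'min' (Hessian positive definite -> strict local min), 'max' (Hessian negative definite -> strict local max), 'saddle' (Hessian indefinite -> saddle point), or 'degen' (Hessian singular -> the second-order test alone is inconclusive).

Compute the Hessian H = grad^2 f:
  H = [[11, 4], [4, 5]]
Verify stationarity: grad f(x*) = H x* + g = (0, 0).
Eigenvalues of H: 3, 13.
Both eigenvalues > 0, so H is positive definite -> x* is a strict local min.

min


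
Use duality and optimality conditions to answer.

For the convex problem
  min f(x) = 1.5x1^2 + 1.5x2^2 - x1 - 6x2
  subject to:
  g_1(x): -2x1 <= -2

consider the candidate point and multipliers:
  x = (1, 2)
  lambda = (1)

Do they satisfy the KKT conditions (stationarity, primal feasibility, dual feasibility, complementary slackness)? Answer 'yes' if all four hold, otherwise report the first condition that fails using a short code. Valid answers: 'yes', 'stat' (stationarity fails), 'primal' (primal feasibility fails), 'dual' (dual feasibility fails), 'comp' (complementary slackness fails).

Gradient of f: grad f(x) = Q x + c = (2, 0)
Constraint values g_i(x) = a_i^T x - b_i:
  g_1((1, 2)) = 0
Stationarity residual: grad f(x) + sum_i lambda_i a_i = (0, 0)
  -> stationarity OK
Primal feasibility (all g_i <= 0): OK
Dual feasibility (all lambda_i >= 0): OK
Complementary slackness (lambda_i * g_i(x) = 0 for all i): OK

Verdict: yes, KKT holds.

yes


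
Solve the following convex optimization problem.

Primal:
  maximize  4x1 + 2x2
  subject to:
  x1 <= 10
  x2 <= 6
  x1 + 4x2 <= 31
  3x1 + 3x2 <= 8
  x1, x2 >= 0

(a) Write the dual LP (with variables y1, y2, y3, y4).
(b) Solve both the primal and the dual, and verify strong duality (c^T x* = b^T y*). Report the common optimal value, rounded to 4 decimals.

The standard primal-dual pair for 'max c^T x s.t. A x <= b, x >= 0' is:
  Dual:  min b^T y  s.t.  A^T y >= c,  y >= 0.

So the dual LP is:
  minimize  10y1 + 6y2 + 31y3 + 8y4
  subject to:
    y1 + y3 + 3y4 >= 4
    y2 + 4y3 + 3y4 >= 2
    y1, y2, y3, y4 >= 0

Solving the primal: x* = (2.6667, 0).
  primal value c^T x* = 10.6667.
Solving the dual: y* = (0, 0, 0, 1.3333).
  dual value b^T y* = 10.6667.
Strong duality: c^T x* = b^T y*. Confirmed.

10.6667


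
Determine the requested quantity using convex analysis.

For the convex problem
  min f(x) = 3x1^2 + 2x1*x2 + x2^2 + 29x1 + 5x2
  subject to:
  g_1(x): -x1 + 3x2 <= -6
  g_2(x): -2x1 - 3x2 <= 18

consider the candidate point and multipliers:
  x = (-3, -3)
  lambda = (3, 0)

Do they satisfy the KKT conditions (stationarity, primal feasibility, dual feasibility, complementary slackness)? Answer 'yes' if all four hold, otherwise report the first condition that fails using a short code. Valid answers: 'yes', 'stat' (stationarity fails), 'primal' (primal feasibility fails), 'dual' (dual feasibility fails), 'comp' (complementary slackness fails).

Gradient of f: grad f(x) = Q x + c = (5, -7)
Constraint values g_i(x) = a_i^T x - b_i:
  g_1((-3, -3)) = 0
  g_2((-3, -3)) = -3
Stationarity residual: grad f(x) + sum_i lambda_i a_i = (2, 2)
  -> stationarity FAILS
Primal feasibility (all g_i <= 0): OK
Dual feasibility (all lambda_i >= 0): OK
Complementary slackness (lambda_i * g_i(x) = 0 for all i): OK

Verdict: the first failing condition is stationarity -> stat.

stat


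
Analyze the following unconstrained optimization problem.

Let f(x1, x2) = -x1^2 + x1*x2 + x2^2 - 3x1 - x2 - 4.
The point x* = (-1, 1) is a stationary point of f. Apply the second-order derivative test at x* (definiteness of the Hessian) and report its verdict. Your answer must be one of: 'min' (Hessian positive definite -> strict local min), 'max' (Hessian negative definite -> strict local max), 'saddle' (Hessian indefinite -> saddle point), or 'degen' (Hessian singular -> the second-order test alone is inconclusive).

Compute the Hessian H = grad^2 f:
  H = [[-2, 1], [1, 2]]
Verify stationarity: grad f(x*) = H x* + g = (0, 0).
Eigenvalues of H: -2.2361, 2.2361.
Eigenvalues have mixed signs, so H is indefinite -> x* is a saddle point.

saddle


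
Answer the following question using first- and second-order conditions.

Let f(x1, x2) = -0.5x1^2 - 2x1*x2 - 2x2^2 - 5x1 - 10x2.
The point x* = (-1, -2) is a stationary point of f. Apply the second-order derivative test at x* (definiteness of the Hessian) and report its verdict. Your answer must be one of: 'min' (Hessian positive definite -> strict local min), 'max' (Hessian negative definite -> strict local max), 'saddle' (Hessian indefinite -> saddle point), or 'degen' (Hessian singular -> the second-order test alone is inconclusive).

Compute the Hessian H = grad^2 f:
  H = [[-1, -2], [-2, -4]]
Verify stationarity: grad f(x*) = H x* + g = (0, 0).
Eigenvalues of H: -5, 0.
H has a zero eigenvalue (singular; negative semidefinite but not definite), so H is neither positive definite, negative definite, nor indefinite. The second-order test alone is inconclusive -> degen.
(Indeed, f is constant along the null direction of H through x*, so x* is not a strict local extremum.)

degen


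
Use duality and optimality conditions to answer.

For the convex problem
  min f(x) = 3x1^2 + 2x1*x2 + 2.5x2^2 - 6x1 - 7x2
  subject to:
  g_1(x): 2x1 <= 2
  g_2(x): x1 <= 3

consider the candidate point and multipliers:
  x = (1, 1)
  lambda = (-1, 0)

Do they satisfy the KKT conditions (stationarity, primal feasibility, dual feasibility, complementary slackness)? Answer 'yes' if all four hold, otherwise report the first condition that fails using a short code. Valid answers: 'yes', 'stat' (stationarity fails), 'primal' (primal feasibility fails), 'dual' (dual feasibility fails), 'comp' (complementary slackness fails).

Gradient of f: grad f(x) = Q x + c = (2, 0)
Constraint values g_i(x) = a_i^T x - b_i:
  g_1((1, 1)) = 0
  g_2((1, 1)) = -2
Stationarity residual: grad f(x) + sum_i lambda_i a_i = (0, 0)
  -> stationarity OK
Primal feasibility (all g_i <= 0): OK
Dual feasibility (all lambda_i >= 0): FAILS
Complementary slackness (lambda_i * g_i(x) = 0 for all i): OK

Verdict: the first failing condition is dual_feasibility -> dual.

dual


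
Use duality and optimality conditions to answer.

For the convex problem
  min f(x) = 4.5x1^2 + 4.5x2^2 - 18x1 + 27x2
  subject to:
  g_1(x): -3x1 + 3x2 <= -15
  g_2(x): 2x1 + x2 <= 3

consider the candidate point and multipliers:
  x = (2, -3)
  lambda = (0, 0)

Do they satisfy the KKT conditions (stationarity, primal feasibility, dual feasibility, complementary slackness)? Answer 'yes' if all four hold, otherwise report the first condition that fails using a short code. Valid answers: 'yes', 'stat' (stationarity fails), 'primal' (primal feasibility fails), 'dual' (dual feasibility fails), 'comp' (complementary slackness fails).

Gradient of f: grad f(x) = Q x + c = (0, 0)
Constraint values g_i(x) = a_i^T x - b_i:
  g_1((2, -3)) = 0
  g_2((2, -3)) = -2
Stationarity residual: grad f(x) + sum_i lambda_i a_i = (0, 0)
  -> stationarity OK
Primal feasibility (all g_i <= 0): OK
Dual feasibility (all lambda_i >= 0): OK
Complementary slackness (lambda_i * g_i(x) = 0 for all i): OK

Verdict: yes, KKT holds.

yes


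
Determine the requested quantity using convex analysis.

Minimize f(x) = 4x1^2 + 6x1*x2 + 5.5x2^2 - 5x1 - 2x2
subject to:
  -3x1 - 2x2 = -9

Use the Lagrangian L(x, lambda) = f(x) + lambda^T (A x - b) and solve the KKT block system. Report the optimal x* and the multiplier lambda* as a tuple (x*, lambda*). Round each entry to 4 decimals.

Form the Lagrangian:
  L(x, lambda) = (1/2) x^T Q x + c^T x + lambda^T (A x - b)
Stationarity (grad_x L = 0): Q x + c + A^T lambda = 0.
Primal feasibility: A x = b.

This gives the KKT block system:
  [ Q   A^T ] [ x     ]   [-c ]
  [ A    0  ] [ lambda ] = [ b ]

Solving the linear system:
  x*      = (3.339, -0.5085)
  lambda* = (6.2203)
  f(x*)   = 20.1525

x* = (3.339, -0.5085), lambda* = (6.2203)


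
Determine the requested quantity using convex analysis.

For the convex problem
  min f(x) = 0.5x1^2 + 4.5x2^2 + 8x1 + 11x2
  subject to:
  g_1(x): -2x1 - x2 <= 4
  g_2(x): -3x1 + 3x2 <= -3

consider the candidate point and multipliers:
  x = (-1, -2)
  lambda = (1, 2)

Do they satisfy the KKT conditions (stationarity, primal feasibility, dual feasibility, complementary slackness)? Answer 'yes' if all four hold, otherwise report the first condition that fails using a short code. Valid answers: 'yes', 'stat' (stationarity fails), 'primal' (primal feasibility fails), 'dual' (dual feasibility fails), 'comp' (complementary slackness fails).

Gradient of f: grad f(x) = Q x + c = (7, -7)
Constraint values g_i(x) = a_i^T x - b_i:
  g_1((-1, -2)) = 0
  g_2((-1, -2)) = 0
Stationarity residual: grad f(x) + sum_i lambda_i a_i = (-1, -2)
  -> stationarity FAILS
Primal feasibility (all g_i <= 0): OK
Dual feasibility (all lambda_i >= 0): OK
Complementary slackness (lambda_i * g_i(x) = 0 for all i): OK

Verdict: the first failing condition is stationarity -> stat.

stat


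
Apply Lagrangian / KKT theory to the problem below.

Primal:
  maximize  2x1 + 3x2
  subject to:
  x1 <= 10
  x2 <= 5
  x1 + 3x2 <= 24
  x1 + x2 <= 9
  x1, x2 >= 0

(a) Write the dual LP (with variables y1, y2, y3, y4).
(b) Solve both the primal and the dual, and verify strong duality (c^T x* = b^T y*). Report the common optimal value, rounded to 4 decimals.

The standard primal-dual pair for 'max c^T x s.t. A x <= b, x >= 0' is:
  Dual:  min b^T y  s.t.  A^T y >= c,  y >= 0.

So the dual LP is:
  minimize  10y1 + 5y2 + 24y3 + 9y4
  subject to:
    y1 + y3 + y4 >= 2
    y2 + 3y3 + y4 >= 3
    y1, y2, y3, y4 >= 0

Solving the primal: x* = (4, 5).
  primal value c^T x* = 23.
Solving the dual: y* = (0, 1, 0, 2).
  dual value b^T y* = 23.
Strong duality: c^T x* = b^T y*. Confirmed.

23


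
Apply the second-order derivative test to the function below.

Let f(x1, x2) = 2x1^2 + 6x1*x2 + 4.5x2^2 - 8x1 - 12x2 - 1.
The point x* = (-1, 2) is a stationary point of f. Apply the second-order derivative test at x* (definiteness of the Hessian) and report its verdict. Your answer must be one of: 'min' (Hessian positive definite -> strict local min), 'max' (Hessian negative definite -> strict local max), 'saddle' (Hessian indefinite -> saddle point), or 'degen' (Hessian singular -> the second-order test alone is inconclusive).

Compute the Hessian H = grad^2 f:
  H = [[4, 6], [6, 9]]
Verify stationarity: grad f(x*) = H x* + g = (0, 0).
Eigenvalues of H: 0, 13.
H has a zero eigenvalue (singular; positive semidefinite but not definite), so H is neither positive definite, negative definite, nor indefinite. The second-order test alone is inconclusive -> degen.
(Indeed, f is constant along the null direction of H through x*, so x* is not a strict local extremum.)

degen


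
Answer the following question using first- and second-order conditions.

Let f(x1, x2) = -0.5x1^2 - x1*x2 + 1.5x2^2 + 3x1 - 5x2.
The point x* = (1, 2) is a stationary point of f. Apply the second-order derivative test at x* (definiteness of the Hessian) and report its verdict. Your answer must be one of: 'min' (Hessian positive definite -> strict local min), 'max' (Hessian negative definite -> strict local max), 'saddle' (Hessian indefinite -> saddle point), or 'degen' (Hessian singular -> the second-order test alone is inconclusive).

Compute the Hessian H = grad^2 f:
  H = [[-1, -1], [-1, 3]]
Verify stationarity: grad f(x*) = H x* + g = (0, 0).
Eigenvalues of H: -1.2361, 3.2361.
Eigenvalues have mixed signs, so H is indefinite -> x* is a saddle point.

saddle


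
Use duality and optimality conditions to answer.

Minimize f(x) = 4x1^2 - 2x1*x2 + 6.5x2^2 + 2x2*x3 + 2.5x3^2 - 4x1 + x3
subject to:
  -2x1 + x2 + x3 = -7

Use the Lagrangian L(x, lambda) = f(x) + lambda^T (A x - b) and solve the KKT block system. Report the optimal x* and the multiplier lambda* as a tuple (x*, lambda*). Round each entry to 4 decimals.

Form the Lagrangian:
  L(x, lambda) = (1/2) x^T Q x + c^T x + lambda^T (A x - b)
Stationarity (grad_x L = 0): Q x + c + A^T lambda = 0.
Primal feasibility: A x = b.

This gives the KKT block system:
  [ Q   A^T ] [ x     ]   [-c ]
  [ A    0  ] [ lambda ] = [ b ]

Solving the linear system:
  x*      = (2.5854, 0.0488, -1.878)
  lambda* = (8.2927)
  f(x*)   = 22.9146

x* = (2.5854, 0.0488, -1.878), lambda* = (8.2927)
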